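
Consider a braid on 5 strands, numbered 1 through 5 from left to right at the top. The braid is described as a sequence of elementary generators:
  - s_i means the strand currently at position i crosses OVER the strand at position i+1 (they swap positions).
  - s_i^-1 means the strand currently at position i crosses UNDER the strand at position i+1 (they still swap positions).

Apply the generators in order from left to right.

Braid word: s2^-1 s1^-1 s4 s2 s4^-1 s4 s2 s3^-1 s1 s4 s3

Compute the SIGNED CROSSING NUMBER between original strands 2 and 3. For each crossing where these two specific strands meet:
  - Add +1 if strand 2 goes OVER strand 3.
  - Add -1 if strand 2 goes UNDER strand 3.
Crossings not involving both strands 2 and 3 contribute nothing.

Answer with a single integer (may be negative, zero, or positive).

Gen 1: 2 under 3. Both 2&3? yes. Contrib: -1. Sum: -1
Gen 2: crossing 1x3. Both 2&3? no. Sum: -1
Gen 3: crossing 4x5. Both 2&3? no. Sum: -1
Gen 4: crossing 1x2. Both 2&3? no. Sum: -1
Gen 5: crossing 5x4. Both 2&3? no. Sum: -1
Gen 6: crossing 4x5. Both 2&3? no. Sum: -1
Gen 7: crossing 2x1. Both 2&3? no. Sum: -1
Gen 8: crossing 2x5. Both 2&3? no. Sum: -1
Gen 9: crossing 3x1. Both 2&3? no. Sum: -1
Gen 10: crossing 2x4. Both 2&3? no. Sum: -1
Gen 11: crossing 5x4. Both 2&3? no. Sum: -1

Answer: -1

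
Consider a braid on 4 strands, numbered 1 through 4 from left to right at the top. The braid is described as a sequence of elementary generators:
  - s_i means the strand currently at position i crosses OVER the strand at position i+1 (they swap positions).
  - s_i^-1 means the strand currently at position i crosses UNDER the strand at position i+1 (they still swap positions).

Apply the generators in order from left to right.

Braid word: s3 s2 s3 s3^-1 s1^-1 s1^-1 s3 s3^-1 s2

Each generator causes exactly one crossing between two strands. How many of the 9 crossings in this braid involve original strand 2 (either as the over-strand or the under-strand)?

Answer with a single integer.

Answer: 6

Derivation:
Gen 1: crossing 3x4. Involves strand 2? no. Count so far: 0
Gen 2: crossing 2x4. Involves strand 2? yes. Count so far: 1
Gen 3: crossing 2x3. Involves strand 2? yes. Count so far: 2
Gen 4: crossing 3x2. Involves strand 2? yes. Count so far: 3
Gen 5: crossing 1x4. Involves strand 2? no. Count so far: 3
Gen 6: crossing 4x1. Involves strand 2? no. Count so far: 3
Gen 7: crossing 2x3. Involves strand 2? yes. Count so far: 4
Gen 8: crossing 3x2. Involves strand 2? yes. Count so far: 5
Gen 9: crossing 4x2. Involves strand 2? yes. Count so far: 6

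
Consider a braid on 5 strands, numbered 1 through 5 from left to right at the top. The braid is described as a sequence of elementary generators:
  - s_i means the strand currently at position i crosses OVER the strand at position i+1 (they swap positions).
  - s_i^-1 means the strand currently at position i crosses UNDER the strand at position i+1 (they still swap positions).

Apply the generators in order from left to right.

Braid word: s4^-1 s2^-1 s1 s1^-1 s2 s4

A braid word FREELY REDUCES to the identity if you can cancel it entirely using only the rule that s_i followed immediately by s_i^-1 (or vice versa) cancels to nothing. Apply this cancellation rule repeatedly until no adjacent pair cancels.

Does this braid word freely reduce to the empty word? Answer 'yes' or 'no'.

Gen 1 (s4^-1): push. Stack: [s4^-1]
Gen 2 (s2^-1): push. Stack: [s4^-1 s2^-1]
Gen 3 (s1): push. Stack: [s4^-1 s2^-1 s1]
Gen 4 (s1^-1): cancels prior s1. Stack: [s4^-1 s2^-1]
Gen 5 (s2): cancels prior s2^-1. Stack: [s4^-1]
Gen 6 (s4): cancels prior s4^-1. Stack: []
Reduced word: (empty)

Answer: yes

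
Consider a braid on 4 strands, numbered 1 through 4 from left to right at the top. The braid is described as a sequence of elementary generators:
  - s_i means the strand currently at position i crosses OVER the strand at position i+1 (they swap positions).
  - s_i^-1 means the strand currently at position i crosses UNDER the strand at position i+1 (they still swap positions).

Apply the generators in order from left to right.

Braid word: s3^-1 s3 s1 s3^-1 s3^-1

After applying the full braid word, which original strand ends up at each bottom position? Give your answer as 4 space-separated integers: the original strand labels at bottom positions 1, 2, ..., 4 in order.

Answer: 2 1 3 4

Derivation:
Gen 1 (s3^-1): strand 3 crosses under strand 4. Perm now: [1 2 4 3]
Gen 2 (s3): strand 4 crosses over strand 3. Perm now: [1 2 3 4]
Gen 3 (s1): strand 1 crosses over strand 2. Perm now: [2 1 3 4]
Gen 4 (s3^-1): strand 3 crosses under strand 4. Perm now: [2 1 4 3]
Gen 5 (s3^-1): strand 4 crosses under strand 3. Perm now: [2 1 3 4]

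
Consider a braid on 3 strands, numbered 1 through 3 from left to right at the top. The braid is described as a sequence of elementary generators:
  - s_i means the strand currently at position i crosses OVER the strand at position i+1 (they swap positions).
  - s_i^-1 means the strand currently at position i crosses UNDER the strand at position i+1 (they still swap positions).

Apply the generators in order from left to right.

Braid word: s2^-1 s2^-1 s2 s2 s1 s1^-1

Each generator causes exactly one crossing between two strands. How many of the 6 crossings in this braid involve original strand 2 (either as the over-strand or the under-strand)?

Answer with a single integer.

Gen 1: crossing 2x3. Involves strand 2? yes. Count so far: 1
Gen 2: crossing 3x2. Involves strand 2? yes. Count so far: 2
Gen 3: crossing 2x3. Involves strand 2? yes. Count so far: 3
Gen 4: crossing 3x2. Involves strand 2? yes. Count so far: 4
Gen 5: crossing 1x2. Involves strand 2? yes. Count so far: 5
Gen 6: crossing 2x1. Involves strand 2? yes. Count so far: 6

Answer: 6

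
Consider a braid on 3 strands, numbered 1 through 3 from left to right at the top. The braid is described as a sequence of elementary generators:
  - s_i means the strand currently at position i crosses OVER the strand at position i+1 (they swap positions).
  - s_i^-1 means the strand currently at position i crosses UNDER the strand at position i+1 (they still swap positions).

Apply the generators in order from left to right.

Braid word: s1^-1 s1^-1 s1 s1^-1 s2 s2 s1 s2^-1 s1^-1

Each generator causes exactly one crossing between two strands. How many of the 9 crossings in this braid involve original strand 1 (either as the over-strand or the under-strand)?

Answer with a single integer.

Answer: 6

Derivation:
Gen 1: crossing 1x2. Involves strand 1? yes. Count so far: 1
Gen 2: crossing 2x1. Involves strand 1? yes. Count so far: 2
Gen 3: crossing 1x2. Involves strand 1? yes. Count so far: 3
Gen 4: crossing 2x1. Involves strand 1? yes. Count so far: 4
Gen 5: crossing 2x3. Involves strand 1? no. Count so far: 4
Gen 6: crossing 3x2. Involves strand 1? no. Count so far: 4
Gen 7: crossing 1x2. Involves strand 1? yes. Count so far: 5
Gen 8: crossing 1x3. Involves strand 1? yes. Count so far: 6
Gen 9: crossing 2x3. Involves strand 1? no. Count so far: 6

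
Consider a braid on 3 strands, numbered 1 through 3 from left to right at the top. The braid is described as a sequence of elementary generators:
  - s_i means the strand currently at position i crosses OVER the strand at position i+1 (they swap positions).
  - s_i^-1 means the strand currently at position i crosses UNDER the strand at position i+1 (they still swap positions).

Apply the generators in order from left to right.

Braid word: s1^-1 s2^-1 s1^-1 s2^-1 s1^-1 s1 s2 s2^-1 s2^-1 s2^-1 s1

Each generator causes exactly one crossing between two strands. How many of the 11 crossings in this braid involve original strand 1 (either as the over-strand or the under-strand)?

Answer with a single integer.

Answer: 10

Derivation:
Gen 1: crossing 1x2. Involves strand 1? yes. Count so far: 1
Gen 2: crossing 1x3. Involves strand 1? yes. Count so far: 2
Gen 3: crossing 2x3. Involves strand 1? no. Count so far: 2
Gen 4: crossing 2x1. Involves strand 1? yes. Count so far: 3
Gen 5: crossing 3x1. Involves strand 1? yes. Count so far: 4
Gen 6: crossing 1x3. Involves strand 1? yes. Count so far: 5
Gen 7: crossing 1x2. Involves strand 1? yes. Count so far: 6
Gen 8: crossing 2x1. Involves strand 1? yes. Count so far: 7
Gen 9: crossing 1x2. Involves strand 1? yes. Count so far: 8
Gen 10: crossing 2x1. Involves strand 1? yes. Count so far: 9
Gen 11: crossing 3x1. Involves strand 1? yes. Count so far: 10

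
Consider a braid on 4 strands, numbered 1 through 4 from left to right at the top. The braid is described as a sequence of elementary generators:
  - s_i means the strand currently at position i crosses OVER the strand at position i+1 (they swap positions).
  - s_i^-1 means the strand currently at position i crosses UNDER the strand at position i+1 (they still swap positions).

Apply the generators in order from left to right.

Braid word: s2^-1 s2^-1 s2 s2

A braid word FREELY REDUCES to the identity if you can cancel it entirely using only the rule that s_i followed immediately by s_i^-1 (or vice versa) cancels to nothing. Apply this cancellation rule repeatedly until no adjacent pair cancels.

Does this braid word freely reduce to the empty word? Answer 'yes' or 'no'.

Answer: yes

Derivation:
Gen 1 (s2^-1): push. Stack: [s2^-1]
Gen 2 (s2^-1): push. Stack: [s2^-1 s2^-1]
Gen 3 (s2): cancels prior s2^-1. Stack: [s2^-1]
Gen 4 (s2): cancels prior s2^-1. Stack: []
Reduced word: (empty)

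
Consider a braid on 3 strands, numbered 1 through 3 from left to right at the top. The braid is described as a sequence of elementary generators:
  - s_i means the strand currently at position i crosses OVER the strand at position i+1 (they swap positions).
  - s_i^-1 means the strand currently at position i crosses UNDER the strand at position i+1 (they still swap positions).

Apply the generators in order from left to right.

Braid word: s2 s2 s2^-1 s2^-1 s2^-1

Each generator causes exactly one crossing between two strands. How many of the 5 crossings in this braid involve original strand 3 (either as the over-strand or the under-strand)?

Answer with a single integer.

Answer: 5

Derivation:
Gen 1: crossing 2x3. Involves strand 3? yes. Count so far: 1
Gen 2: crossing 3x2. Involves strand 3? yes. Count so far: 2
Gen 3: crossing 2x3. Involves strand 3? yes. Count so far: 3
Gen 4: crossing 3x2. Involves strand 3? yes. Count so far: 4
Gen 5: crossing 2x3. Involves strand 3? yes. Count so far: 5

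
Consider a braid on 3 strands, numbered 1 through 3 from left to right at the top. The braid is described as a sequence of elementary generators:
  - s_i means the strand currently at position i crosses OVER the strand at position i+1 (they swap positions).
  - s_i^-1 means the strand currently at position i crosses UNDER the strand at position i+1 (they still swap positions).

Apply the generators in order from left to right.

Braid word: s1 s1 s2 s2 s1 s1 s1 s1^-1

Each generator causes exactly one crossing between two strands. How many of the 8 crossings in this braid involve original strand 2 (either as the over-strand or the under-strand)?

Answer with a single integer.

Answer: 8

Derivation:
Gen 1: crossing 1x2. Involves strand 2? yes. Count so far: 1
Gen 2: crossing 2x1. Involves strand 2? yes. Count so far: 2
Gen 3: crossing 2x3. Involves strand 2? yes. Count so far: 3
Gen 4: crossing 3x2. Involves strand 2? yes. Count so far: 4
Gen 5: crossing 1x2. Involves strand 2? yes. Count so far: 5
Gen 6: crossing 2x1. Involves strand 2? yes. Count so far: 6
Gen 7: crossing 1x2. Involves strand 2? yes. Count so far: 7
Gen 8: crossing 2x1. Involves strand 2? yes. Count so far: 8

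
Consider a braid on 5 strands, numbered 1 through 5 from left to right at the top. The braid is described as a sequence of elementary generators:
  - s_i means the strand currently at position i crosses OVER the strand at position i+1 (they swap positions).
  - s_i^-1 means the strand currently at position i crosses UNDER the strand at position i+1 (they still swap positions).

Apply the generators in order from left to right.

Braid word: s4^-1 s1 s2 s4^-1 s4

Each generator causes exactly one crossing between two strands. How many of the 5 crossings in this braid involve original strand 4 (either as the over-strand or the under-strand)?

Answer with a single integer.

Answer: 3

Derivation:
Gen 1: crossing 4x5. Involves strand 4? yes. Count so far: 1
Gen 2: crossing 1x2. Involves strand 4? no. Count so far: 1
Gen 3: crossing 1x3. Involves strand 4? no. Count so far: 1
Gen 4: crossing 5x4. Involves strand 4? yes. Count so far: 2
Gen 5: crossing 4x5. Involves strand 4? yes. Count so far: 3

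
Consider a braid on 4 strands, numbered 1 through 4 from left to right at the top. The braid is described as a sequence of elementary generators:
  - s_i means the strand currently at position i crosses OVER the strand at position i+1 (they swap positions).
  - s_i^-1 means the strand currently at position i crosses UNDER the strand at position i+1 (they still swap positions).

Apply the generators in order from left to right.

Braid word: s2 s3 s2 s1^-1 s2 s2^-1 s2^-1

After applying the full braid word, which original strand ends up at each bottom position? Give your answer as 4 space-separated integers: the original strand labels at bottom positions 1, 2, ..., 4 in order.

Answer: 4 3 1 2

Derivation:
Gen 1 (s2): strand 2 crosses over strand 3. Perm now: [1 3 2 4]
Gen 2 (s3): strand 2 crosses over strand 4. Perm now: [1 3 4 2]
Gen 3 (s2): strand 3 crosses over strand 4. Perm now: [1 4 3 2]
Gen 4 (s1^-1): strand 1 crosses under strand 4. Perm now: [4 1 3 2]
Gen 5 (s2): strand 1 crosses over strand 3. Perm now: [4 3 1 2]
Gen 6 (s2^-1): strand 3 crosses under strand 1. Perm now: [4 1 3 2]
Gen 7 (s2^-1): strand 1 crosses under strand 3. Perm now: [4 3 1 2]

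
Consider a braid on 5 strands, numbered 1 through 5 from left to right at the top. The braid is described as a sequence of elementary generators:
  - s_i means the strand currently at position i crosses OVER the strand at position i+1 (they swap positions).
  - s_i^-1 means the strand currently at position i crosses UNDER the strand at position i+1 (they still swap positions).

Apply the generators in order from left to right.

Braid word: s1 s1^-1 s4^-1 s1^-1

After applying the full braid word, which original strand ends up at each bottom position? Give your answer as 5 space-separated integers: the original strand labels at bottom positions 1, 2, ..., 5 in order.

Gen 1 (s1): strand 1 crosses over strand 2. Perm now: [2 1 3 4 5]
Gen 2 (s1^-1): strand 2 crosses under strand 1. Perm now: [1 2 3 4 5]
Gen 3 (s4^-1): strand 4 crosses under strand 5. Perm now: [1 2 3 5 4]
Gen 4 (s1^-1): strand 1 crosses under strand 2. Perm now: [2 1 3 5 4]

Answer: 2 1 3 5 4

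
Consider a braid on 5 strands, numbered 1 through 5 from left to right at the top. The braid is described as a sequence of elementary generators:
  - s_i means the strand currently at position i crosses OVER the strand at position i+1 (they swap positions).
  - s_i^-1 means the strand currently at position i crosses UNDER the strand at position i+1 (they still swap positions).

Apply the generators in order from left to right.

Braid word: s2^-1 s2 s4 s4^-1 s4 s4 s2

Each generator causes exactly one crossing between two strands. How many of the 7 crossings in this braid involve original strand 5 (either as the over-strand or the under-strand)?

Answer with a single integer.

Answer: 4

Derivation:
Gen 1: crossing 2x3. Involves strand 5? no. Count so far: 0
Gen 2: crossing 3x2. Involves strand 5? no. Count so far: 0
Gen 3: crossing 4x5. Involves strand 5? yes. Count so far: 1
Gen 4: crossing 5x4. Involves strand 5? yes. Count so far: 2
Gen 5: crossing 4x5. Involves strand 5? yes. Count so far: 3
Gen 6: crossing 5x4. Involves strand 5? yes. Count so far: 4
Gen 7: crossing 2x3. Involves strand 5? no. Count so far: 4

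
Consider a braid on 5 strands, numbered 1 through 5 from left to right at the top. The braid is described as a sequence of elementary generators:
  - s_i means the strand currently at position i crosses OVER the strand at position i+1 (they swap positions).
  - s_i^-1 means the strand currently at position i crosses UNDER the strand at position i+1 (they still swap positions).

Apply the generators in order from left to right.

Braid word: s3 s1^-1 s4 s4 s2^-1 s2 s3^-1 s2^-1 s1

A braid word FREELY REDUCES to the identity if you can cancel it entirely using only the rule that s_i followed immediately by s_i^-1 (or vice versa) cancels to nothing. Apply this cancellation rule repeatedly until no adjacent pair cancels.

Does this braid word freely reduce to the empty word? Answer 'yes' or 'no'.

Answer: no

Derivation:
Gen 1 (s3): push. Stack: [s3]
Gen 2 (s1^-1): push. Stack: [s3 s1^-1]
Gen 3 (s4): push. Stack: [s3 s1^-1 s4]
Gen 4 (s4): push. Stack: [s3 s1^-1 s4 s4]
Gen 5 (s2^-1): push. Stack: [s3 s1^-1 s4 s4 s2^-1]
Gen 6 (s2): cancels prior s2^-1. Stack: [s3 s1^-1 s4 s4]
Gen 7 (s3^-1): push. Stack: [s3 s1^-1 s4 s4 s3^-1]
Gen 8 (s2^-1): push. Stack: [s3 s1^-1 s4 s4 s3^-1 s2^-1]
Gen 9 (s1): push. Stack: [s3 s1^-1 s4 s4 s3^-1 s2^-1 s1]
Reduced word: s3 s1^-1 s4 s4 s3^-1 s2^-1 s1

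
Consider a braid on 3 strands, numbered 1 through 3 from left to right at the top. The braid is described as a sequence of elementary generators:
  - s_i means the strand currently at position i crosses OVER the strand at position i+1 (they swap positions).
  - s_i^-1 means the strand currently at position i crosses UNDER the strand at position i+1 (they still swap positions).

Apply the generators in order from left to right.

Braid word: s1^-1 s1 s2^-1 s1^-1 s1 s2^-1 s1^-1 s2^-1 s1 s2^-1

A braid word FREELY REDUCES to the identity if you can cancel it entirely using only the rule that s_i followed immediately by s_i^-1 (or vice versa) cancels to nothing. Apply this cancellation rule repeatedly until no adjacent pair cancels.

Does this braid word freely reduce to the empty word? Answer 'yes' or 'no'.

Gen 1 (s1^-1): push. Stack: [s1^-1]
Gen 2 (s1): cancels prior s1^-1. Stack: []
Gen 3 (s2^-1): push. Stack: [s2^-1]
Gen 4 (s1^-1): push. Stack: [s2^-1 s1^-1]
Gen 5 (s1): cancels prior s1^-1. Stack: [s2^-1]
Gen 6 (s2^-1): push. Stack: [s2^-1 s2^-1]
Gen 7 (s1^-1): push. Stack: [s2^-1 s2^-1 s1^-1]
Gen 8 (s2^-1): push. Stack: [s2^-1 s2^-1 s1^-1 s2^-1]
Gen 9 (s1): push. Stack: [s2^-1 s2^-1 s1^-1 s2^-1 s1]
Gen 10 (s2^-1): push. Stack: [s2^-1 s2^-1 s1^-1 s2^-1 s1 s2^-1]
Reduced word: s2^-1 s2^-1 s1^-1 s2^-1 s1 s2^-1

Answer: no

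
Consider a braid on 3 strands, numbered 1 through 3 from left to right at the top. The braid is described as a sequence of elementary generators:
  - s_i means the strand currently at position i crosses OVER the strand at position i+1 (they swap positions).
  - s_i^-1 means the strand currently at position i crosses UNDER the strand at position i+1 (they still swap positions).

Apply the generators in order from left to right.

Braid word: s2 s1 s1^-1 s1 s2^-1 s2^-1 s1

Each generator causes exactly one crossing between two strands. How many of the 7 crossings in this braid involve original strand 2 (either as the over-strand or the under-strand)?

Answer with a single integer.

Answer: 3

Derivation:
Gen 1: crossing 2x3. Involves strand 2? yes. Count so far: 1
Gen 2: crossing 1x3. Involves strand 2? no. Count so far: 1
Gen 3: crossing 3x1. Involves strand 2? no. Count so far: 1
Gen 4: crossing 1x3. Involves strand 2? no. Count so far: 1
Gen 5: crossing 1x2. Involves strand 2? yes. Count so far: 2
Gen 6: crossing 2x1. Involves strand 2? yes. Count so far: 3
Gen 7: crossing 3x1. Involves strand 2? no. Count so far: 3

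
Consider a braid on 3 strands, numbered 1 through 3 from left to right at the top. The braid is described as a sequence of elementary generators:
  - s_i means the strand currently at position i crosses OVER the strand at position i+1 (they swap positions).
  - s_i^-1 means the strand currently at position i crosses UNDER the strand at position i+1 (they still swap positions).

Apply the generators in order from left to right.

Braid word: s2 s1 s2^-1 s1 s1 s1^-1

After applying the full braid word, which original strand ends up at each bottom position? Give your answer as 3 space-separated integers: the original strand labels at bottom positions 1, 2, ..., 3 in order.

Gen 1 (s2): strand 2 crosses over strand 3. Perm now: [1 3 2]
Gen 2 (s1): strand 1 crosses over strand 3. Perm now: [3 1 2]
Gen 3 (s2^-1): strand 1 crosses under strand 2. Perm now: [3 2 1]
Gen 4 (s1): strand 3 crosses over strand 2. Perm now: [2 3 1]
Gen 5 (s1): strand 2 crosses over strand 3. Perm now: [3 2 1]
Gen 6 (s1^-1): strand 3 crosses under strand 2. Perm now: [2 3 1]

Answer: 2 3 1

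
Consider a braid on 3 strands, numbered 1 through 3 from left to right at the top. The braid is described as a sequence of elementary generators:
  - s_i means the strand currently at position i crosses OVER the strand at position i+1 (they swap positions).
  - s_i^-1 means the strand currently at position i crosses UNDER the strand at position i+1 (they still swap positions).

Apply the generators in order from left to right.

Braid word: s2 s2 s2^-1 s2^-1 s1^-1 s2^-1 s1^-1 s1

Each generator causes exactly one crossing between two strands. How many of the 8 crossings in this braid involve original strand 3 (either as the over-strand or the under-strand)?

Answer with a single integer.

Answer: 7

Derivation:
Gen 1: crossing 2x3. Involves strand 3? yes. Count so far: 1
Gen 2: crossing 3x2. Involves strand 3? yes. Count so far: 2
Gen 3: crossing 2x3. Involves strand 3? yes. Count so far: 3
Gen 4: crossing 3x2. Involves strand 3? yes. Count so far: 4
Gen 5: crossing 1x2. Involves strand 3? no. Count so far: 4
Gen 6: crossing 1x3. Involves strand 3? yes. Count so far: 5
Gen 7: crossing 2x3. Involves strand 3? yes. Count so far: 6
Gen 8: crossing 3x2. Involves strand 3? yes. Count so far: 7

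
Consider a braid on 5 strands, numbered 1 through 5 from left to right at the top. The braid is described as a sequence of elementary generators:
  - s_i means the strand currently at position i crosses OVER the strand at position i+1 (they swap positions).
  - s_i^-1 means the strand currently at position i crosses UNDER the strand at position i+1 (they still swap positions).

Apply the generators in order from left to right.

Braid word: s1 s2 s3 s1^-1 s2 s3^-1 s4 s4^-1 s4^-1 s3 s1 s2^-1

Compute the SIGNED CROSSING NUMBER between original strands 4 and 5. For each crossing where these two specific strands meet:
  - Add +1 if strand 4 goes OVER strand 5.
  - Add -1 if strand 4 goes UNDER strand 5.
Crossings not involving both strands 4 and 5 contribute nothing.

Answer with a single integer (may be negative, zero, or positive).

Answer: 0

Derivation:
Gen 1: crossing 1x2. Both 4&5? no. Sum: 0
Gen 2: crossing 1x3. Both 4&5? no. Sum: 0
Gen 3: crossing 1x4. Both 4&5? no. Sum: 0
Gen 4: crossing 2x3. Both 4&5? no. Sum: 0
Gen 5: crossing 2x4. Both 4&5? no. Sum: 0
Gen 6: crossing 2x1. Both 4&5? no. Sum: 0
Gen 7: crossing 2x5. Both 4&5? no. Sum: 0
Gen 8: crossing 5x2. Both 4&5? no. Sum: 0
Gen 9: crossing 2x5. Both 4&5? no. Sum: 0
Gen 10: crossing 1x5. Both 4&5? no. Sum: 0
Gen 11: crossing 3x4. Both 4&5? no. Sum: 0
Gen 12: crossing 3x5. Both 4&5? no. Sum: 0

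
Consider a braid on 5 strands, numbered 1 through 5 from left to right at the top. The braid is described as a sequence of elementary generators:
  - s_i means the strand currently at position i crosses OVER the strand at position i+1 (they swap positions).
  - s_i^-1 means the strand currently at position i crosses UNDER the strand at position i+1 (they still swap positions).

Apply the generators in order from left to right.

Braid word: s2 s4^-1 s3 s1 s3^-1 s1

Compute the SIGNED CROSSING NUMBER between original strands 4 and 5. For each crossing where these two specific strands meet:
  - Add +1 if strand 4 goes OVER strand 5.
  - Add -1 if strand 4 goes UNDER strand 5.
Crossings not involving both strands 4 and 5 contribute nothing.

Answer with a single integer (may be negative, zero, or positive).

Answer: -1

Derivation:
Gen 1: crossing 2x3. Both 4&5? no. Sum: 0
Gen 2: 4 under 5. Both 4&5? yes. Contrib: -1. Sum: -1
Gen 3: crossing 2x5. Both 4&5? no. Sum: -1
Gen 4: crossing 1x3. Both 4&5? no. Sum: -1
Gen 5: crossing 5x2. Both 4&5? no. Sum: -1
Gen 6: crossing 3x1. Both 4&5? no. Sum: -1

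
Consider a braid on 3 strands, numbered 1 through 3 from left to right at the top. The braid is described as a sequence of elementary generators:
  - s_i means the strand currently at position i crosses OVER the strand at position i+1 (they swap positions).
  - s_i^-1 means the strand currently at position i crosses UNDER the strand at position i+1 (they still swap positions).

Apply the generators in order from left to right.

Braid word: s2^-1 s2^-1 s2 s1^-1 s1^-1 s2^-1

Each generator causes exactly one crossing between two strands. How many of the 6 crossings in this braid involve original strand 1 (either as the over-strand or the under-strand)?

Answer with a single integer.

Answer: 2

Derivation:
Gen 1: crossing 2x3. Involves strand 1? no. Count so far: 0
Gen 2: crossing 3x2. Involves strand 1? no. Count so far: 0
Gen 3: crossing 2x3. Involves strand 1? no. Count so far: 0
Gen 4: crossing 1x3. Involves strand 1? yes. Count so far: 1
Gen 5: crossing 3x1. Involves strand 1? yes. Count so far: 2
Gen 6: crossing 3x2. Involves strand 1? no. Count so far: 2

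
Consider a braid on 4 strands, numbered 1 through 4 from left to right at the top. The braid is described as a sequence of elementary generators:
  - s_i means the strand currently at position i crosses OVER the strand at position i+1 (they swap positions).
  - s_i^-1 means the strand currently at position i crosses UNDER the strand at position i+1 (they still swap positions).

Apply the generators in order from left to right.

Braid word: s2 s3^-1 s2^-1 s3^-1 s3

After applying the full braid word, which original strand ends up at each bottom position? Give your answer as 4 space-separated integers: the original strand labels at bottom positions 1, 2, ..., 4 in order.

Gen 1 (s2): strand 2 crosses over strand 3. Perm now: [1 3 2 4]
Gen 2 (s3^-1): strand 2 crosses under strand 4. Perm now: [1 3 4 2]
Gen 3 (s2^-1): strand 3 crosses under strand 4. Perm now: [1 4 3 2]
Gen 4 (s3^-1): strand 3 crosses under strand 2. Perm now: [1 4 2 3]
Gen 5 (s3): strand 2 crosses over strand 3. Perm now: [1 4 3 2]

Answer: 1 4 3 2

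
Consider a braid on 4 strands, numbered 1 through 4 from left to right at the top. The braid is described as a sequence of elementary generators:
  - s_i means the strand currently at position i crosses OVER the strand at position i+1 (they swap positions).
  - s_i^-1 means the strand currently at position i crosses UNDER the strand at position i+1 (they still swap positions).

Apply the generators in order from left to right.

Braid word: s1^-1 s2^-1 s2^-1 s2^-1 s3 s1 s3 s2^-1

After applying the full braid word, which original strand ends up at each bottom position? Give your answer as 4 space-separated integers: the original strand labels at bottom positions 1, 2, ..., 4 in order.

Answer: 3 1 2 4

Derivation:
Gen 1 (s1^-1): strand 1 crosses under strand 2. Perm now: [2 1 3 4]
Gen 2 (s2^-1): strand 1 crosses under strand 3. Perm now: [2 3 1 4]
Gen 3 (s2^-1): strand 3 crosses under strand 1. Perm now: [2 1 3 4]
Gen 4 (s2^-1): strand 1 crosses under strand 3. Perm now: [2 3 1 4]
Gen 5 (s3): strand 1 crosses over strand 4. Perm now: [2 3 4 1]
Gen 6 (s1): strand 2 crosses over strand 3. Perm now: [3 2 4 1]
Gen 7 (s3): strand 4 crosses over strand 1. Perm now: [3 2 1 4]
Gen 8 (s2^-1): strand 2 crosses under strand 1. Perm now: [3 1 2 4]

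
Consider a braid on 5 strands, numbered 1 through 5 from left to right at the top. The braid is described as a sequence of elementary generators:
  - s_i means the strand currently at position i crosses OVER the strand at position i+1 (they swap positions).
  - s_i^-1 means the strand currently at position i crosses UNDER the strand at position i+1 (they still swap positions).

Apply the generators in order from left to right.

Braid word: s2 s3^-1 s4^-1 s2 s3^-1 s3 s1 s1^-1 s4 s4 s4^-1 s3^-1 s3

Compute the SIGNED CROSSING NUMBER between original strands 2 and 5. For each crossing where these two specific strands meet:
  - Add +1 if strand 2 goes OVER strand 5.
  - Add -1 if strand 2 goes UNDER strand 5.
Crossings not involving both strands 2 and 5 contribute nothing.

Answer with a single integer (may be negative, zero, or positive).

Gen 1: crossing 2x3. Both 2&5? no. Sum: 0
Gen 2: crossing 2x4. Both 2&5? no. Sum: 0
Gen 3: 2 under 5. Both 2&5? yes. Contrib: -1. Sum: -1
Gen 4: crossing 3x4. Both 2&5? no. Sum: -1
Gen 5: crossing 3x5. Both 2&5? no. Sum: -1
Gen 6: crossing 5x3. Both 2&5? no. Sum: -1
Gen 7: crossing 1x4. Both 2&5? no. Sum: -1
Gen 8: crossing 4x1. Both 2&5? no. Sum: -1
Gen 9: 5 over 2. Both 2&5? yes. Contrib: -1. Sum: -2
Gen 10: 2 over 5. Both 2&5? yes. Contrib: +1. Sum: -1
Gen 11: 5 under 2. Both 2&5? yes. Contrib: +1. Sum: 0
Gen 12: crossing 3x2. Both 2&5? no. Sum: 0
Gen 13: crossing 2x3. Both 2&5? no. Sum: 0

Answer: 0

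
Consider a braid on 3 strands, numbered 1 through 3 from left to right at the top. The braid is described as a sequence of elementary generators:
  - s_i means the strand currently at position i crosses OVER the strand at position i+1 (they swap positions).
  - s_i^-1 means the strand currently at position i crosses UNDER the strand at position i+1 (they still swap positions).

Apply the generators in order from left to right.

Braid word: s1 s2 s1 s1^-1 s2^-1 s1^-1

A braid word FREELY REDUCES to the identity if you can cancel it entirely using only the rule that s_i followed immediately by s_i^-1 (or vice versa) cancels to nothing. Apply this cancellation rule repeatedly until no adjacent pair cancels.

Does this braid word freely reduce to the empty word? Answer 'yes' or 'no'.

Gen 1 (s1): push. Stack: [s1]
Gen 2 (s2): push. Stack: [s1 s2]
Gen 3 (s1): push. Stack: [s1 s2 s1]
Gen 4 (s1^-1): cancels prior s1. Stack: [s1 s2]
Gen 5 (s2^-1): cancels prior s2. Stack: [s1]
Gen 6 (s1^-1): cancels prior s1. Stack: []
Reduced word: (empty)

Answer: yes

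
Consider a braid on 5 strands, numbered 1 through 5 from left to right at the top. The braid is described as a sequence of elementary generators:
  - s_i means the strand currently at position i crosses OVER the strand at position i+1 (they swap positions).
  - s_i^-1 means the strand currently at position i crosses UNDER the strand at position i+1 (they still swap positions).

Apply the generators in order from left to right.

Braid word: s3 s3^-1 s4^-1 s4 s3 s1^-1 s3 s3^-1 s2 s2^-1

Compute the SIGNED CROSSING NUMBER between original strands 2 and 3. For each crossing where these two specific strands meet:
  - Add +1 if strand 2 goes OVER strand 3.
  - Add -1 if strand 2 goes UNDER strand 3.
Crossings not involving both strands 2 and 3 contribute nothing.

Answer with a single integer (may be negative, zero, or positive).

Answer: 0

Derivation:
Gen 1: crossing 3x4. Both 2&3? no. Sum: 0
Gen 2: crossing 4x3. Both 2&3? no. Sum: 0
Gen 3: crossing 4x5. Both 2&3? no. Sum: 0
Gen 4: crossing 5x4. Both 2&3? no. Sum: 0
Gen 5: crossing 3x4. Both 2&3? no. Sum: 0
Gen 6: crossing 1x2. Both 2&3? no. Sum: 0
Gen 7: crossing 4x3. Both 2&3? no. Sum: 0
Gen 8: crossing 3x4. Both 2&3? no. Sum: 0
Gen 9: crossing 1x4. Both 2&3? no. Sum: 0
Gen 10: crossing 4x1. Both 2&3? no. Sum: 0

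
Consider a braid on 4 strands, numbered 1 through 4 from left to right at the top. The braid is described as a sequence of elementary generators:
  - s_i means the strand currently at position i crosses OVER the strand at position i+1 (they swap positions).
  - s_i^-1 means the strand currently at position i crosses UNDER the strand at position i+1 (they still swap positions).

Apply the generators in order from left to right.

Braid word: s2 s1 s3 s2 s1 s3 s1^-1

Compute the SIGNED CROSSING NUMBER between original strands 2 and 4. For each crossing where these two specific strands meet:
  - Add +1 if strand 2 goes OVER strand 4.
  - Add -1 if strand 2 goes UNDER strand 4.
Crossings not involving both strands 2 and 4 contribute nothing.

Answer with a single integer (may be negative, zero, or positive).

Answer: 1

Derivation:
Gen 1: crossing 2x3. Both 2&4? no. Sum: 0
Gen 2: crossing 1x3. Both 2&4? no. Sum: 0
Gen 3: 2 over 4. Both 2&4? yes. Contrib: +1. Sum: 1
Gen 4: crossing 1x4. Both 2&4? no. Sum: 1
Gen 5: crossing 3x4. Both 2&4? no. Sum: 1
Gen 6: crossing 1x2. Both 2&4? no. Sum: 1
Gen 7: crossing 4x3. Both 2&4? no. Sum: 1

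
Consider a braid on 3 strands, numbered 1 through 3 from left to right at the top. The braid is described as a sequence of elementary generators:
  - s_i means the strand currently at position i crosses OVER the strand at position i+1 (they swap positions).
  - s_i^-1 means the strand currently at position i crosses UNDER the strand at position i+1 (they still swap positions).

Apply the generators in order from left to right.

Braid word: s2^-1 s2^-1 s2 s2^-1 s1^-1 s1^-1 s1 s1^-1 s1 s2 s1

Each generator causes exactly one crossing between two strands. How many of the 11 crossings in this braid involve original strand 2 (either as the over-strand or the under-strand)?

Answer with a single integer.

Gen 1: crossing 2x3. Involves strand 2? yes. Count so far: 1
Gen 2: crossing 3x2. Involves strand 2? yes. Count so far: 2
Gen 3: crossing 2x3. Involves strand 2? yes. Count so far: 3
Gen 4: crossing 3x2. Involves strand 2? yes. Count so far: 4
Gen 5: crossing 1x2. Involves strand 2? yes. Count so far: 5
Gen 6: crossing 2x1. Involves strand 2? yes. Count so far: 6
Gen 7: crossing 1x2. Involves strand 2? yes. Count so far: 7
Gen 8: crossing 2x1. Involves strand 2? yes. Count so far: 8
Gen 9: crossing 1x2. Involves strand 2? yes. Count so far: 9
Gen 10: crossing 1x3. Involves strand 2? no. Count so far: 9
Gen 11: crossing 2x3. Involves strand 2? yes. Count so far: 10

Answer: 10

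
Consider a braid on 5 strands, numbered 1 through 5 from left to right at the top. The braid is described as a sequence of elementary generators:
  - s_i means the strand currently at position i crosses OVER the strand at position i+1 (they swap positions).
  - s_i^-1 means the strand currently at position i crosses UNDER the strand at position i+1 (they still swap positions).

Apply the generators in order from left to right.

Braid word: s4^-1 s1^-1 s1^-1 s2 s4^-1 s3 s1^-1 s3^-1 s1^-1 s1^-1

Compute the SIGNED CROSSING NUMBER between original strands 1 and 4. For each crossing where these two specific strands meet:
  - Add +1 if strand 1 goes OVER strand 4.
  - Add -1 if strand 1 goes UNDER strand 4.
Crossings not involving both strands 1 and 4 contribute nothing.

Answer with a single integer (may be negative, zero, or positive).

Gen 1: crossing 4x5. Both 1&4? no. Sum: 0
Gen 2: crossing 1x2. Both 1&4? no. Sum: 0
Gen 3: crossing 2x1. Both 1&4? no. Sum: 0
Gen 4: crossing 2x3. Both 1&4? no. Sum: 0
Gen 5: crossing 5x4. Both 1&4? no. Sum: 0
Gen 6: crossing 2x4. Both 1&4? no. Sum: 0
Gen 7: crossing 1x3. Both 1&4? no. Sum: 0
Gen 8: crossing 4x2. Both 1&4? no. Sum: 0
Gen 9: crossing 3x1. Both 1&4? no. Sum: 0
Gen 10: crossing 1x3. Both 1&4? no. Sum: 0

Answer: 0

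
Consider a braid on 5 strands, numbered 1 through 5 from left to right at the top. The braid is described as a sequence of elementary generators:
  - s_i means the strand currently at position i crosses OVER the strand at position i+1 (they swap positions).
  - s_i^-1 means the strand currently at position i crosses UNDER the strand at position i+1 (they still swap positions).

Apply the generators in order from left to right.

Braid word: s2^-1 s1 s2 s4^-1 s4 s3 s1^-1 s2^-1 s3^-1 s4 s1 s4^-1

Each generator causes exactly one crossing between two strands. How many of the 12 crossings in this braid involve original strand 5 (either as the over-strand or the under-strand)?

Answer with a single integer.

Answer: 4

Derivation:
Gen 1: crossing 2x3. Involves strand 5? no. Count so far: 0
Gen 2: crossing 1x3. Involves strand 5? no. Count so far: 0
Gen 3: crossing 1x2. Involves strand 5? no. Count so far: 0
Gen 4: crossing 4x5. Involves strand 5? yes. Count so far: 1
Gen 5: crossing 5x4. Involves strand 5? yes. Count so far: 2
Gen 6: crossing 1x4. Involves strand 5? no. Count so far: 2
Gen 7: crossing 3x2. Involves strand 5? no. Count so far: 2
Gen 8: crossing 3x4. Involves strand 5? no. Count so far: 2
Gen 9: crossing 3x1. Involves strand 5? no. Count so far: 2
Gen 10: crossing 3x5. Involves strand 5? yes. Count so far: 3
Gen 11: crossing 2x4. Involves strand 5? no. Count so far: 3
Gen 12: crossing 5x3. Involves strand 5? yes. Count so far: 4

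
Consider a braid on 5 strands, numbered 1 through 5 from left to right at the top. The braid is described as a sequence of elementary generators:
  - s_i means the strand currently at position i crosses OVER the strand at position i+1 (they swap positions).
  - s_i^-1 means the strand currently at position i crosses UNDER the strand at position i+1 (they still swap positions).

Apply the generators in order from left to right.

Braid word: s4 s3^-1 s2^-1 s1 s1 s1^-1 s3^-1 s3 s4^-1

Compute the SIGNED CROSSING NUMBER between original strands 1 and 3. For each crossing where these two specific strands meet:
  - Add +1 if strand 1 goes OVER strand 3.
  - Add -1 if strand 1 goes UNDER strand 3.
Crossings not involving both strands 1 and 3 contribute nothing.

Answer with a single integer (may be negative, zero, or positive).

Gen 1: crossing 4x5. Both 1&3? no. Sum: 0
Gen 2: crossing 3x5. Both 1&3? no. Sum: 0
Gen 3: crossing 2x5. Both 1&3? no. Sum: 0
Gen 4: crossing 1x5. Both 1&3? no. Sum: 0
Gen 5: crossing 5x1. Both 1&3? no. Sum: 0
Gen 6: crossing 1x5. Both 1&3? no. Sum: 0
Gen 7: crossing 2x3. Both 1&3? no. Sum: 0
Gen 8: crossing 3x2. Both 1&3? no. Sum: 0
Gen 9: crossing 3x4. Both 1&3? no. Sum: 0

Answer: 0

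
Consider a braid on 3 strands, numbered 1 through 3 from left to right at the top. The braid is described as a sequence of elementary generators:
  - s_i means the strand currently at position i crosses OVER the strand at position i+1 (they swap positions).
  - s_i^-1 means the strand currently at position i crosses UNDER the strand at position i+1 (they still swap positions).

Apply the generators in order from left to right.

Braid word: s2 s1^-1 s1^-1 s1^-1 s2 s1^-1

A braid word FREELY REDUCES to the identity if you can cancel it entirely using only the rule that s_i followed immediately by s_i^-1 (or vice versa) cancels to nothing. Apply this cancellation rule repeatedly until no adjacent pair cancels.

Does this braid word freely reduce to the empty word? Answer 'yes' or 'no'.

Answer: no

Derivation:
Gen 1 (s2): push. Stack: [s2]
Gen 2 (s1^-1): push. Stack: [s2 s1^-1]
Gen 3 (s1^-1): push. Stack: [s2 s1^-1 s1^-1]
Gen 4 (s1^-1): push. Stack: [s2 s1^-1 s1^-1 s1^-1]
Gen 5 (s2): push. Stack: [s2 s1^-1 s1^-1 s1^-1 s2]
Gen 6 (s1^-1): push. Stack: [s2 s1^-1 s1^-1 s1^-1 s2 s1^-1]
Reduced word: s2 s1^-1 s1^-1 s1^-1 s2 s1^-1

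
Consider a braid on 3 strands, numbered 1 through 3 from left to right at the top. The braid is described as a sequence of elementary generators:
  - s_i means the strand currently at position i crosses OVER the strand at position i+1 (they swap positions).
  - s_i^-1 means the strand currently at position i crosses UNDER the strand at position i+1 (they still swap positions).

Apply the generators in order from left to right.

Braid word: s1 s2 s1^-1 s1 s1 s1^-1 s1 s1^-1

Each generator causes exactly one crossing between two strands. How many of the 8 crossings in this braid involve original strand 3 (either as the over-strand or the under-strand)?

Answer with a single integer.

Gen 1: crossing 1x2. Involves strand 3? no. Count so far: 0
Gen 2: crossing 1x3. Involves strand 3? yes. Count so far: 1
Gen 3: crossing 2x3. Involves strand 3? yes. Count so far: 2
Gen 4: crossing 3x2. Involves strand 3? yes. Count so far: 3
Gen 5: crossing 2x3. Involves strand 3? yes. Count so far: 4
Gen 6: crossing 3x2. Involves strand 3? yes. Count so far: 5
Gen 7: crossing 2x3. Involves strand 3? yes. Count so far: 6
Gen 8: crossing 3x2. Involves strand 3? yes. Count so far: 7

Answer: 7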